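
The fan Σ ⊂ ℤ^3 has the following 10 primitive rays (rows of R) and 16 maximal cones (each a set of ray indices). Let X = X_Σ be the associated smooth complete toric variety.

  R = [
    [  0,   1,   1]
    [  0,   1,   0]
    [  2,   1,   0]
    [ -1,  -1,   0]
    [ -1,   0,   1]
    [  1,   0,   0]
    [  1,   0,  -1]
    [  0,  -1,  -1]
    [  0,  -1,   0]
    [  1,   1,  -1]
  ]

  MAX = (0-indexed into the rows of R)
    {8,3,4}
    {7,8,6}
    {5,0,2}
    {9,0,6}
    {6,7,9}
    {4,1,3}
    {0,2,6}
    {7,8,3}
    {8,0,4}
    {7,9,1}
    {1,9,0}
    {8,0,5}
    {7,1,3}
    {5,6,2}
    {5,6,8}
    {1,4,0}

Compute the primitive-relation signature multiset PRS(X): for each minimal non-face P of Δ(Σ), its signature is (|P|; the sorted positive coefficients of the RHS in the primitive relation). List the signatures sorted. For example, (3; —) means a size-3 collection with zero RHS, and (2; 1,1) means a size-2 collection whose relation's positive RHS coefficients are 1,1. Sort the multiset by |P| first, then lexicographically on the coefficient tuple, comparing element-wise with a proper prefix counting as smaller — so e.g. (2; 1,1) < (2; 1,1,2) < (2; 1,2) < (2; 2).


The 23 primitive collections of Σ (r=10, n=3):

  P={0,7}:  v_{0} + v_{7} = 0  ⇒ sig = (2; —)
  P={1,8}:  v_{1} + v_{8} = 0  ⇒ sig = (2; —)
  P={4,6}:  v_{4} + v_{6} = 0  ⇒ sig = (2; —)
  P={0,3}:  v_{0} + v_{3} = v_{4}  ⇒ sig = (2; 1)
  P={1,6}:  v_{1} + v_{6} = v_{9}  ⇒ sig = (2; 1)
  P={2,3}:  v_{2} + v_{3} = v_{5}  ⇒ sig = (2; 1)
  P={3,5}:  v_{3} + v_{5} = v_{8}  ⇒ sig = (2; 1)
  P={3,6}:  v_{3} + v_{6} = v_{7}  ⇒ sig = (2; 1)
  P={4,7}:  v_{4} + v_{7} = v_{3}  ⇒ sig = (2; 1)
  P={4,9}:  v_{4} + v_{9} = v_{1}  ⇒ sig = (2; 1)
  P={8,9}:  v_{8} + v_{9} = v_{6}  ⇒ sig = (2; 1)
  P={1,5}:  v_{1} + v_{5} = v_{0} + v_{6}  ⇒ sig = (2; 1,1)
  P={2,4}:  v_{2} + v_{4} = v_{0} + v_{5}  ⇒ sig = (2; 1,1)
  P={2,7}:  v_{2} + v_{7} = v_{5} + v_{6}  ⇒ sig = (2; 1,1)
  P={3,9}:  v_{3} + v_{9} = v_{1} + v_{7}  ⇒ sig = (2; 1,1)
  P={4,5}:  v_{4} + v_{5} = v_{0} + v_{8}  ⇒ sig = (2; 1,1)
  P={5,7}:  v_{5} + v_{7} = v_{6} + v_{8}  ⇒ sig = (2; 1,1)
  P={5,9}:  v_{5} + v_{9} = v_{0} + 2·v_{6}  ⇒ sig = (2; 1,2)
  P={2,8}:  v_{2} + v_{8} = 2·v_{5}  ⇒ sig = (2; 2)
  P={1,2}:  v_{1} + v_{2} = 2·v_{0} + 2·v_{6}  ⇒ sig = (2; 2,2)
  P={2,9}:  v_{2} + v_{9} = 2·v_{0} + 3·v_{6}  ⇒ sig = (2; 2,3)
  P={0,5,6}:  v_{0} + v_{5} + v_{6} = v_{2}  ⇒ sig = (3; 1)
  P={0,6,8}:  v_{0} + v_{6} + v_{8} = v_{5}  ⇒ sig = (3; 1)

so the primitive-relation signature multiset is
    |P|=2: 21 collections, coeffs (), (), (), (1), (1), (1), (1), (1), (1), (1), (1), (1,1), (1,1), (1,1), (1,1), (1,1), (1,1), (1,2), (2), (2,2), (2,3)
    |P|=3: 2 collections, coeffs (1), (1)


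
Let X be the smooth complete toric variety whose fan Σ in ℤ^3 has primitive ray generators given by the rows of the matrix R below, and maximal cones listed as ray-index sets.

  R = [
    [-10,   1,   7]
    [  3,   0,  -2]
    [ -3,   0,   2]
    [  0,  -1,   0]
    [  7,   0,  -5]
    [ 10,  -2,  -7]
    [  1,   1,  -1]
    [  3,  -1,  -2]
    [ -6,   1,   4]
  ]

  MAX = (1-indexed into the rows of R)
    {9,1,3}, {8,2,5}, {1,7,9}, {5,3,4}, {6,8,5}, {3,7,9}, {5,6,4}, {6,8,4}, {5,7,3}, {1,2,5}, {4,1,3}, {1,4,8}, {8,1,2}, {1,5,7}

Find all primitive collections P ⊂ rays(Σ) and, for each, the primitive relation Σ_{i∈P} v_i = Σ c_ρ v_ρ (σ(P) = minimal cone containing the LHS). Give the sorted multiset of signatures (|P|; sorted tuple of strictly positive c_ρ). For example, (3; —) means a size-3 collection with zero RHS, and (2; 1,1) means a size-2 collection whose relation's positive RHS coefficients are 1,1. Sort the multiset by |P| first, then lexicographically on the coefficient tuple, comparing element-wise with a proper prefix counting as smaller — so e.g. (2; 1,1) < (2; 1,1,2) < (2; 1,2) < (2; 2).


Σ has 20 primitive collections:

  P={2,3}:  v_{2} + v_{3} = 0  ⟹  sig = (2; —)
  P={1,6}:  v_{1} + v_{6} = v_{4}  ⟹  sig = (2; 1)
  P={2,4}:  v_{2} + v_{4} = v_{8}  ⟹  sig = (2; 1)
  P={3,8}:  v_{3} + v_{8} = v_{4}  ⟹  sig = (2; 1)
  P={5,9}:  v_{5} + v_{9} = v_{7}  ⟹  sig = (2; 1)
  P={8,9}:  v_{8} + v_{9} = v_{3}  ⟹  sig = (2; 1)
  P={2,9}:  v_{2} + v_{9} = v_{1} + v_{5}  ⟹  sig = (2; 1,1)
  P={7,8}:  v_{7} + v_{8} = v_{3} + v_{5}  ⟹  sig = (2; 1,1)
  P={6,9}:  v_{6} + v_{9} = v_{3} + v_{4} + v_{5}  ⟹  sig = (2; 1,1,1)
  P={6,7}:  v_{6} + v_{7} = v_{3} + v_{4} + 2·v_{5}  ⟹  sig = (2; 1,1,2)
  P={2,6}:  v_{2} + v_{6} = v_{5} + 2·v_{8}  ⟹  sig = (2; 1,2)
  P={2,7}:  v_{2} + v_{7} = v_{1} + 2·v_{5}  ⟹  sig = (2; 1,2)
  P={3,6}:  v_{3} + v_{6} = 2·v_{4} + v_{5}  ⟹  sig = (2; 1,2)
  P={4,7}:  v_{4} + v_{7} = 2·v_{3} + v_{5}  ⟹  sig = (2; 1,2)
  P={4,9}:  v_{4} + v_{9} = 2·v_{3}  ⟹  sig = (2; 2)
  P={1,5,8}:  v_{1} + v_{5} + v_{8} = 0  ⟹  sig = (3; —)
  P={1,3,5}:  v_{1} + v_{3} + v_{5} = v_{9}  ⟹  sig = (3; 1)
  P={1,4,5}:  v_{1} + v_{4} + v_{5} = v_{3}  ⟹  sig = (3; 1)
  P={4,5,8}:  v_{4} + v_{5} + v_{8} = v_{6}  ⟹  sig = (3; 1)
  P={1,3,7}:  v_{1} + v_{3} + v_{7} = 2·v_{9}  ⟹  sig = (3; 2)

so the primitive-relation signature multiset is
    |P|=2: 15 collections, coeffs (), (1), (1), (1), (1), (1), (1,1), (1,1), (1,1,1), (1,1,2), (1,2), (1,2), (1,2), (1,2), (2)
    |P|=3: 5 collections, coeffs (), (1), (1), (1), (2)


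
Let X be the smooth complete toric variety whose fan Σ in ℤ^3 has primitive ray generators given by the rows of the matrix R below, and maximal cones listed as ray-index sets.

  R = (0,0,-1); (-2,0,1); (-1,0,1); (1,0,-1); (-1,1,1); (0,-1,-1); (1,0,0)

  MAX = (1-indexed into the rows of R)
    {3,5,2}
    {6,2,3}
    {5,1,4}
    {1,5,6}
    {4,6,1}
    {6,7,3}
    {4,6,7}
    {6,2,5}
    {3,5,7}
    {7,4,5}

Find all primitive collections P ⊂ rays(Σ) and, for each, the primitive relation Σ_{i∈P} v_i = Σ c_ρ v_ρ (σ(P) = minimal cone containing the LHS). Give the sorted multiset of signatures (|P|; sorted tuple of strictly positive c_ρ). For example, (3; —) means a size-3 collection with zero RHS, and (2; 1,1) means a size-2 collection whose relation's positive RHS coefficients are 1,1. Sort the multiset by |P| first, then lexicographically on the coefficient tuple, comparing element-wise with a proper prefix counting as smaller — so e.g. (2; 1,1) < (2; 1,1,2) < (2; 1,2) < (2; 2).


Σ has 9 primitive collections:

  P={3,4}:  v_{3} + v_{4} = 0 ; sig = (2; —)
  P={1,7}:  v_{1} + v_{7} = v_{4} ; sig = (2; 1)
  P={2,7}:  v_{2} + v_{7} = v_{3} ; sig = (2; 1)
  P={1,3}:  v_{1} + v_{3} = v_{5} + v_{6} ; sig = (2; 1,1)
  P={2,4}:  v_{2} + v_{4} = v_{5} + v_{6} ; sig = (2; 1,1)
  P={1,2}:  v_{1} + v_{2} = 2·v_{5} + 2·v_{6} ; sig = (2; 2,2)
  P={5,6,7}:  v_{5} + v_{6} + v_{7} = 0 ; sig = (3; —)
  P={3,5,6}:  v_{3} + v_{5} + v_{6} = v_{2} ; sig = (3; 1)
  P={4,5,6}:  v_{4} + v_{5} + v_{6} = v_{1} ; sig = (3; 1)

Hence PRS(X_Σ) =
    (2; —)
    (2; 1)
    (2; 1)
    (2; 1,1)
    (2; 1,1)
    (2; 2,2)
    (3; —)
    (3; 1)
    (3; 1)


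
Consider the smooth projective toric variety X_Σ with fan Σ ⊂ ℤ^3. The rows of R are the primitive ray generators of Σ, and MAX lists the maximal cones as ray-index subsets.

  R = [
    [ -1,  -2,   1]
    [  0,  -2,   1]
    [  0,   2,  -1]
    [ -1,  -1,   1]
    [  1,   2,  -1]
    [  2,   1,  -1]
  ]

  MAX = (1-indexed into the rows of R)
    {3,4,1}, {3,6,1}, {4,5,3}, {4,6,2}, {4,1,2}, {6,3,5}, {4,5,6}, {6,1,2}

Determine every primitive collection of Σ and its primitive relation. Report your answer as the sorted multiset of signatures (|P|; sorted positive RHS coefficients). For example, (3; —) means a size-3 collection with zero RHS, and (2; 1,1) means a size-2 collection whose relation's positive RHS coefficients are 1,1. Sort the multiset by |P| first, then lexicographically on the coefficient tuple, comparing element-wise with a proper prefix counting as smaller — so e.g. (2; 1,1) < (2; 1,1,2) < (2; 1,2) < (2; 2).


Σ has 5 primitive collections:

  P = {1,5}:  v_{1} + v_{5} = 0  ⇒ sig = (2; —)
  P = {2,3}:  v_{2} + v_{3} = 0  ⇒ sig = (2; —)
  P = {2,5}:  v_{2} + v_{5} = v_{4} + v_{6}  ⇒ sig = (2; 1,1)
  P = {1,4,6}:  v_{1} + v_{4} + v_{6} = v_{2}  ⇒ sig = (3; 1)
  P = {3,4,6}:  v_{3} + v_{4} + v_{6} = v_{5}  ⇒ sig = (3; 1)

Signatures (|P|; sorted positive RHS coefficients), sorted:
    (2; —)
    (2; —)
    (2; 1,1)
    (3; 1)
    (3; 1)


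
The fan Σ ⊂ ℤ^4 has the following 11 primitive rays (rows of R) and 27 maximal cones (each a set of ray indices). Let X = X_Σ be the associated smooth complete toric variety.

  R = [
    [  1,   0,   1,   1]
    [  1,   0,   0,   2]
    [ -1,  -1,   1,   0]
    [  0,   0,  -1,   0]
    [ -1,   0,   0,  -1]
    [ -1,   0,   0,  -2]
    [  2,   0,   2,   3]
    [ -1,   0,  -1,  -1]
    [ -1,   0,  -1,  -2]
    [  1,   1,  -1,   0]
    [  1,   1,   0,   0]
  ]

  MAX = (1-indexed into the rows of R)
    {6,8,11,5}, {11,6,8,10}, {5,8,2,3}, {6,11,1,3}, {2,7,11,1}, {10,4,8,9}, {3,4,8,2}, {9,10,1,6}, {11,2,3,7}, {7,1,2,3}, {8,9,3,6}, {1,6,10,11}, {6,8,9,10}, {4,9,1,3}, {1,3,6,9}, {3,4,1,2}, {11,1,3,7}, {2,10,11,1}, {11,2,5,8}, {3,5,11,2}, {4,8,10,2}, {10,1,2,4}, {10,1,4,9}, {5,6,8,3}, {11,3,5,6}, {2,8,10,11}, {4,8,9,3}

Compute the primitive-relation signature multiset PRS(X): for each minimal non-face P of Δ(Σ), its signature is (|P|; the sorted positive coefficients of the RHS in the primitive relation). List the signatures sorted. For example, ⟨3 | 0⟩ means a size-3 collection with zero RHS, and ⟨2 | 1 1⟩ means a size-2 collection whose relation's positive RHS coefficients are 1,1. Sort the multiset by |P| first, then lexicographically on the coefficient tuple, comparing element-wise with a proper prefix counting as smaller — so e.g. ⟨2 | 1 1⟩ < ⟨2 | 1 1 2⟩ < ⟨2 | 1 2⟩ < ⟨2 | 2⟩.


19 collections generate NE(X_Σ); each relation:

  • {1,8}:  v_{1} + v_{8} = 0  so sig = ⟨2 | 0⟩
  • {2,6}:  v_{2} + v_{6} = 0  so sig = ⟨2 | 0⟩
  • {3,10}:  v_{3} + v_{10} = 0  so sig = ⟨2 | 0⟩
  • {2,9}:  v_{2} + v_{9} = v_{4}  so sig = ⟨2 | 1⟩
  • {4,5}:  v_{4} + v_{5} = v_{8}  so sig = ⟨2 | 1⟩
  • {4,6}:  v_{4} + v_{6} = v_{9}  so sig = ⟨2 | 1⟩
  • {4,11}:  v_{4} + v_{11} = v_{10}  so sig = ⟨2 | 1⟩
  • {7,9}:  v_{7} + v_{9} = v_{1}  so sig = ⟨2 | 1⟩
  • {1,5}:  v_{1} + v_{5} = v_{3} + v_{11}  so sig = ⟨2 | 1 1⟩
  • {4,7}:  v_{4} + v_{7} = v_{1} + v_{2}  so sig = ⟨2 | 1 1⟩
  • {5,9}:  v_{5} + v_{9} = v_{6} + v_{8}  so sig = ⟨2 | 1 1⟩
  • {5,10}:  v_{5} + v_{10} = v_{8} + v_{11}  so sig = ⟨2 | 1 1⟩
  • {9,11}:  v_{9} + v_{11} = v_{6} + v_{10}  so sig = ⟨2 | 1 1⟩
  • {6,7}:  v_{6} + v_{7} = v_{1} + v_{3} + v_{11}  so sig = ⟨2 | 1 1 1⟩
  • {7,8}:  v_{7} + v_{8} = v_{2} + v_{3} + v_{11}  so sig = ⟨2 | 1 1 1⟩
  • {7,10}:  v_{7} + v_{10} = v_{1} + v_{2} + v_{11}  so sig = ⟨2 | 1 1 1⟩
  • {5,7}:  v_{5} + v_{7} = v_{2} + 2·v_{3} + 2·v_{11}  so sig = ⟨2 | 1 2 2⟩
  • {3,8,11}:  v_{3} + v_{8} + v_{11} = v_{5}  so sig = ⟨3 | 1⟩
  • {1,2,3,11}:  v_{1} + v_{2} + v_{3} + v_{11} = v_{7}  so sig = ⟨4 | 1⟩

so the primitive-relation signature multiset is
[⟨2 | 0⟩, ⟨2 | 0⟩, ⟨2 | 0⟩, ⟨2 | 1⟩, ⟨2 | 1⟩, ⟨2 | 1⟩, ⟨2 | 1⟩, ⟨2 | 1⟩, ⟨2 | 1 1⟩, ⟨2 | 1 1⟩, ⟨2 | 1 1⟩, ⟨2 | 1 1⟩, ⟨2 | 1 1⟩, ⟨2 | 1 1 1⟩, ⟨2 | 1 1 1⟩, ⟨2 | 1 1 1⟩, ⟨2 | 1 2 2⟩, ⟨3 | 1⟩, ⟨4 | 1⟩]


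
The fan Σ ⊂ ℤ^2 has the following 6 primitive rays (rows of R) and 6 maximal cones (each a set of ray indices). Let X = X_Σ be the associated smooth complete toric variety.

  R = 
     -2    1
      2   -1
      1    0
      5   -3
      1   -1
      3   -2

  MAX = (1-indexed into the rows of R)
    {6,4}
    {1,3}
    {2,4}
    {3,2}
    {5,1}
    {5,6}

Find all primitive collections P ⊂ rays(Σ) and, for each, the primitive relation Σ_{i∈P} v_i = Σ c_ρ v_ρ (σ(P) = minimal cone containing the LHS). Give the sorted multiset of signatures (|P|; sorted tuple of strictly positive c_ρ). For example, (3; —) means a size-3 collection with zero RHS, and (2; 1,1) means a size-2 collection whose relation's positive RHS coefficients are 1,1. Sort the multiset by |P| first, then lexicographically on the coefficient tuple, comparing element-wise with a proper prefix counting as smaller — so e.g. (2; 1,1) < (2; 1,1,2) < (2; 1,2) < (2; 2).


Σ has 9 primitive collections:

  • {1,2}:  v_{1} + v_{2} = 0  ⇒ sig = (2; —)
  • {1,4}:  v_{1} + v_{4} = v_{6}  ⇒ sig = (2; 1)
  • {1,6}:  v_{1} + v_{6} = v_{5}  ⇒ sig = (2; 1)
  • {2,5}:  v_{2} + v_{5} = v_{6}  ⇒ sig = (2; 1)
  • {2,6}:  v_{2} + v_{6} = v_{4}  ⇒ sig = (2; 1)
  • {3,5}:  v_{3} + v_{5} = v_{2}  ⇒ sig = (2; 1)
  • {3,6}:  v_{3} + v_{6} = 2·v_{2}  ⇒ sig = (2; 2)
  • {4,5}:  v_{4} + v_{5} = 2·v_{6}  ⇒ sig = (2; 2)
  • {3,4}:  v_{3} + v_{4} = 3·v_{2}  ⇒ sig = (2; 3)

Hence PRS(X_Σ) =
{ (2; —),  (2; 1) ×5,  (2; 2) ×2,  (2; 3) }


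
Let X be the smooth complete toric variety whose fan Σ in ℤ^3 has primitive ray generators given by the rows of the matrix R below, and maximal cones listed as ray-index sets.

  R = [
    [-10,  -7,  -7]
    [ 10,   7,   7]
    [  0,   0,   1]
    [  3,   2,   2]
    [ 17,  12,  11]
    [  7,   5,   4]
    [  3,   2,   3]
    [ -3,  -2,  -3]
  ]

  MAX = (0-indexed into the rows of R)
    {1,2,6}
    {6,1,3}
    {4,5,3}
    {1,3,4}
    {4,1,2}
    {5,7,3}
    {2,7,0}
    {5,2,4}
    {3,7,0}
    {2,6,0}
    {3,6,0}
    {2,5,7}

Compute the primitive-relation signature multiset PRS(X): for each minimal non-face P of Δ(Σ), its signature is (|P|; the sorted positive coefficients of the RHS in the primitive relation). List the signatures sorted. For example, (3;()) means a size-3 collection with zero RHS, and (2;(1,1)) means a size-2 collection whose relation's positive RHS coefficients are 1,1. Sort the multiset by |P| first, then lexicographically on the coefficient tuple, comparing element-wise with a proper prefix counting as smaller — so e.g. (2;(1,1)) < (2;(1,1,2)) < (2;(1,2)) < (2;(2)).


10 minimal non-faces of Δ(Σ) (on 8 rays):

  P = {0,1}:  v_{0} + v_{1} = 0  ⇒ sig = (2;())
  P = {6,7}:  v_{6} + v_{7} = 0  ⇒ sig = (2;())
  P = {0,4}:  v_{0} + v_{4} = v_{5}  ⇒ sig = (2;(1))
  P = {0,5}:  v_{0} + v_{5} = v_{7}  ⇒ sig = (2;(1))
  P = {1,5}:  v_{1} + v_{5} = v_{4}  ⇒ sig = (2;(1))
  P = {1,7}:  v_{1} + v_{7} = v_{5}  ⇒ sig = (2;(1))
  P = {2,3}:  v_{2} + v_{3} = v_{6}  ⇒ sig = (2;(1))
  P = {5,6}:  v_{5} + v_{6} = v_{1}  ⇒ sig = (2;(1))
  P = {4,6}:  v_{4} + v_{6} = 2·v_{1}  ⇒ sig = (2;(2))
  P = {4,7}:  v_{4} + v_{7} = 2·v_{5}  ⇒ sig = (2;(2))

Signatures (|P|; sorted positive RHS coefficients), sorted:
[(2;()), (2;()), (2;(1)), (2;(1)), (2;(1)), (2;(1)), (2;(1)), (2;(1)), (2;(2)), (2;(2))]


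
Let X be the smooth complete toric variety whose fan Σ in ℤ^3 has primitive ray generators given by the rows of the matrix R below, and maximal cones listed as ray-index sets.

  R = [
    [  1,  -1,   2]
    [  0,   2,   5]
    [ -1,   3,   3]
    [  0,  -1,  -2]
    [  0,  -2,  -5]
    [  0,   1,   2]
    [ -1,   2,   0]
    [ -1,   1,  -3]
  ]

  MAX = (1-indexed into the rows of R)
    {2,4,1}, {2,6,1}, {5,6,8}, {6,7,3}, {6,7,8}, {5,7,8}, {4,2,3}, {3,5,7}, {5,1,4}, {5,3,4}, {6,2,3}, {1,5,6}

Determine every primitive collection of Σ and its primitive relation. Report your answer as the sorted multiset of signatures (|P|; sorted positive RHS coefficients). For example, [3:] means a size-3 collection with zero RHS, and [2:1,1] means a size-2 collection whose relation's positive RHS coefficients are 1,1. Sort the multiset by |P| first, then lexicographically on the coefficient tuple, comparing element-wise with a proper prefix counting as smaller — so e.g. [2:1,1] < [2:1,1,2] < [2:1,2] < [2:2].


The 12 primitive collections of Σ (r=8, n=3):

  P={2,5}:  v_{2} + v_{5} = 0  →  sig = [2:]
  P={4,6}:  v_{4} + v_{6} = 0  →  sig = [2:]
  P={1,3}:  v_{1} + v_{3} = v_{2}  →  sig = [2:1]
  P={1,7}:  v_{1} + v_{7} = v_{6}  →  sig = [2:1]
  P={2,7}:  v_{2} + v_{7} = v_{3} + v_{6}  →  sig = [2:1,1]
  P={2,8}:  v_{2} + v_{8} = v_{6} + v_{7}  →  sig = [2:1,1]
  P={4,7}:  v_{4} + v_{7} = v_{3} + v_{5}  →  sig = [2:1,1]
  P={4,8}:  v_{4} + v_{8} = v_{5} + v_{7}  →  sig = [2:1,1]
  P={1,8}:  v_{1} + v_{8} = v_{5} + 2·v_{6}  →  sig = [2:1,2]
  P={3,8}:  v_{3} + v_{8} = 2·v_{7}  →  sig = [2:2]
  P={3,5,6}:  v_{3} + v_{5} + v_{6} = v_{7}  →  sig = [3:1]
  P={5,6,7}:  v_{5} + v_{6} + v_{7} = v_{8}  →  sig = [3:1]

so the primitive-relation signature multiset is
[[2:], [2:], [2:1], [2:1], [2:1,1], [2:1,1], [2:1,1], [2:1,1], [2:1,2], [2:2], [3:1], [3:1]]


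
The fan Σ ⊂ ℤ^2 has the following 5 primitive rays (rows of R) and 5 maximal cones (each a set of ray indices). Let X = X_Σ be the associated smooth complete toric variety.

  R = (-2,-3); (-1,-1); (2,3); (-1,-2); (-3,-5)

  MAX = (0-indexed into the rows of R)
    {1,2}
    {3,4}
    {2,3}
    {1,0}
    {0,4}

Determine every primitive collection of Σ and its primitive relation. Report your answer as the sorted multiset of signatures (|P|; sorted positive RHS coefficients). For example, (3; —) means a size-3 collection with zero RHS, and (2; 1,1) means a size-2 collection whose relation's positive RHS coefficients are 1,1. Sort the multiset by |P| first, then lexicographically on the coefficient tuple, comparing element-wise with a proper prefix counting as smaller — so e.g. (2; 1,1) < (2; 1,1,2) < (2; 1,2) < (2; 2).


|primitive collections| = 5. Relations:

  P={0,2}:  v_{0} + v_{2} = 0 — sig = (2; —)
  P={0,3}:  v_{0} + v_{3} = v_{4} — sig = (2; 1)
  P={1,3}:  v_{1} + v_{3} = v_{0} — sig = (2; 1)
  P={2,4}:  v_{2} + v_{4} = v_{3} — sig = (2; 1)
  P={1,4}:  v_{1} + v_{4} = 2·v_{0} — sig = (2; 2)

so the primitive-relation signature multiset is
{ (2; —),  (2; 1) ×3,  (2; 2) }


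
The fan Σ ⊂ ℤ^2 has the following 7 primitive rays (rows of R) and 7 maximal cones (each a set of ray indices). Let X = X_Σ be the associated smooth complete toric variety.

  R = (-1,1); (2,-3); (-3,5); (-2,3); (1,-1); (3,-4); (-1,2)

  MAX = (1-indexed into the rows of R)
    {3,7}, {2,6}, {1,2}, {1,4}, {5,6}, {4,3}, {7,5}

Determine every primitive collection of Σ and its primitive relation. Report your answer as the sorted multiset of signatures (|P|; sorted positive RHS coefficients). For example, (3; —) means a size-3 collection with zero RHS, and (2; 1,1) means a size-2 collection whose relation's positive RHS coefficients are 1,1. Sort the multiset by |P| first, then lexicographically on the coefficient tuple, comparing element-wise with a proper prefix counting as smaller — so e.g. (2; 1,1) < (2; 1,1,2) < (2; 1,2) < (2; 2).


Σ has 14 primitive collections:

  P = {1,5}:  v_{1} + v_{5} = 0 — sig = (2; —)
  P = {2,4}:  v_{2} + v_{4} = 0 — sig = (2; —)
  P = {1,6}:  v_{1} + v_{6} = v_{2} — sig = (2; 1)
  P = {1,7}:  v_{1} + v_{7} = v_{4} — sig = (2; 1)
  P = {2,3}:  v_{2} + v_{3} = v_{7} — sig = (2; 1)
  P = {2,5}:  v_{2} + v_{5} = v_{6} — sig = (2; 1)
  P = {2,7}:  v_{2} + v_{7} = v_{5} — sig = (2; 1)
  P = {4,5}:  v_{4} + v_{5} = v_{7} — sig = (2; 1)
  P = {4,6}:  v_{4} + v_{6} = v_{5} — sig = (2; 1)
  P = {4,7}:  v_{4} + v_{7} = v_{3} — sig = (2; 1)
  P = {3,6}:  v_{3} + v_{6} = v_{5} + v_{7} — sig = (2; 1,1)
  P = {1,3}:  v_{1} + v_{3} = 2·v_{4} — sig = (2; 2)
  P = {3,5}:  v_{3} + v_{5} = 2·v_{7} — sig = (2; 2)
  P = {6,7}:  v_{6} + v_{7} = 2·v_{5} — sig = (2; 2)

Hence PRS(X_Σ) =
    |P|=2: 14 collections, coeffs (), (), (1), (1), (1), (1), (1), (1), (1), (1), (1,1), (2), (2), (2)


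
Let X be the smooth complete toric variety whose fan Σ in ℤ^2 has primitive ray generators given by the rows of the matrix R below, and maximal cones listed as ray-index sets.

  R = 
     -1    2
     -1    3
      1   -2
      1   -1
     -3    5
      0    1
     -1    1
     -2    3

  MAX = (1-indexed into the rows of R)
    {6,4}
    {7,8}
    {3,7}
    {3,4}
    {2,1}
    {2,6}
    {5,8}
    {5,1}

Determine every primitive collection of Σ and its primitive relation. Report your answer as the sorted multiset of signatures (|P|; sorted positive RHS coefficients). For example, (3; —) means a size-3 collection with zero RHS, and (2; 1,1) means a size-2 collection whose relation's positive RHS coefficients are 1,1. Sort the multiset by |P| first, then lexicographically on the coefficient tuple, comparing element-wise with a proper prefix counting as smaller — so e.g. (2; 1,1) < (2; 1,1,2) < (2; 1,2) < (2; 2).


20 minimal non-faces of Δ(Σ) (on 8 rays):

  P = {1,3}:  v_{1} + v_{3} = 0  so sig = (2; —)
  P = {4,7}:  v_{4} + v_{7} = 0  so sig = (2; —)
  P = {1,4}:  v_{1} + v_{4} = v_{6}  so sig = (2; 1)
  P = {1,6}:  v_{1} + v_{6} = v_{2}  so sig = (2; 1)
  P = {1,7}:  v_{1} + v_{7} = v_{8}  so sig = (2; 1)
  P = {1,8}:  v_{1} + v_{8} = v_{5}  so sig = (2; 1)
  P = {2,3}:  v_{2} + v_{3} = v_{6}  so sig = (2; 1)
  P = {3,5}:  v_{3} + v_{5} = v_{8}  so sig = (2; 1)
  P = {3,6}:  v_{3} + v_{6} = v_{4}  so sig = (2; 1)
  P = {3,8}:  v_{3} + v_{8} = v_{7}  so sig = (2; 1)
  P = {4,8}:  v_{4} + v_{8} = v_{1}  so sig = (2; 1)
  P = {6,7}:  v_{6} + v_{7} = v_{1}  so sig = (2; 1)
  P = {2,4}:  v_{2} + v_{4} = 2·v_{6}  so sig = (2; 2)
  P = {2,7}:  v_{2} + v_{7} = 2·v_{1}  so sig = (2; 2)
  P = {4,5}:  v_{4} + v_{5} = 2·v_{1}  so sig = (2; 2)
  P = {5,7}:  v_{5} + v_{7} = 2·v_{8}  so sig = (2; 2)
  P = {6,8}:  v_{6} + v_{8} = 2·v_{1}  so sig = (2; 2)
  P = {2,8}:  v_{2} + v_{8} = 3·v_{1}  so sig = (2; 3)
  P = {5,6}:  v_{5} + v_{6} = 3·v_{1}  so sig = (2; 3)
  P = {2,5}:  v_{2} + v_{5} = 4·v_{1}  so sig = (2; 4)

Signatures (|P|; sorted positive RHS coefficients), sorted:
[(2; —), (2; —), (2; 1), (2; 1), (2; 1), (2; 1), (2; 1), (2; 1), (2; 1), (2; 1), (2; 1), (2; 1), (2; 2), (2; 2), (2; 2), (2; 2), (2; 2), (2; 3), (2; 3), (2; 4)]


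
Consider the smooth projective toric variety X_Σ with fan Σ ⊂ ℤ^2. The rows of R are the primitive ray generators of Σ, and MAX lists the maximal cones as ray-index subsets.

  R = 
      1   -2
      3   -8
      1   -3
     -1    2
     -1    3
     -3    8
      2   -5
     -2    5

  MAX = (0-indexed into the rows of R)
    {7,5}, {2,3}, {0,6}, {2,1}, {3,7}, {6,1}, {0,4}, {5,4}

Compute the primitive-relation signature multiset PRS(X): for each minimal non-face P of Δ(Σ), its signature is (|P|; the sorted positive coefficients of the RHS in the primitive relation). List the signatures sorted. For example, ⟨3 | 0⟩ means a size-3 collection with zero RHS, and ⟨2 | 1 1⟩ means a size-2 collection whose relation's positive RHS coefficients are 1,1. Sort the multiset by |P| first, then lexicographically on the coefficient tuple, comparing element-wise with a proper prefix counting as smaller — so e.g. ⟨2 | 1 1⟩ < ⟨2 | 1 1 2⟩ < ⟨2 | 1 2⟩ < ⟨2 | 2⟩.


The 20 primitive collections of Σ (r=8, n=2):

  {0,3}:  v_{0} + v_{3} = 0  →  sig = ⟨2 | 0⟩
  {1,5}:  v_{1} + v_{5} = 0  →  sig = ⟨2 | 0⟩
  {2,4}:  v_{2} + v_{4} = 0  →  sig = ⟨2 | 0⟩
  {6,7}:  v_{6} + v_{7} = 0  →  sig = ⟨2 | 0⟩
  {0,2}:  v_{0} + v_{2} = v_{6}  →  sig = ⟨2 | 1⟩
  {0,7}:  v_{0} + v_{7} = v_{4}  →  sig = ⟨2 | 1⟩
  {1,4}:  v_{1} + v_{4} = v_{6}  →  sig = ⟨2 | 1⟩
  {1,7}:  v_{1} + v_{7} = v_{2}  →  sig = ⟨2 | 1⟩
  {2,5}:  v_{2} + v_{5} = v_{7}  →  sig = ⟨2 | 1⟩
  {2,6}:  v_{2} + v_{6} = v_{1}  →  sig = ⟨2 | 1⟩
  {2,7}:  v_{2} + v_{7} = v_{3}  →  sig = ⟨2 | 1⟩
  {3,4}:  v_{3} + v_{4} = v_{7}  →  sig = ⟨2 | 1⟩
  {3,6}:  v_{3} + v_{6} = v_{2}  →  sig = ⟨2 | 1⟩
  {4,6}:  v_{4} + v_{6} = v_{0}  →  sig = ⟨2 | 1⟩
  {4,7}:  v_{4} + v_{7} = v_{5}  →  sig = ⟨2 | 1⟩
  {5,6}:  v_{5} + v_{6} = v_{4}  →  sig = ⟨2 | 1⟩
  {0,1}:  v_{0} + v_{1} = 2·v_{6}  →  sig = ⟨2 | 2⟩
  {0,5}:  v_{0} + v_{5} = 2·v_{4}  →  sig = ⟨2 | 2⟩
  {1,3}:  v_{1} + v_{3} = 2·v_{2}  →  sig = ⟨2 | 2⟩
  {3,5}:  v_{3} + v_{5} = 2·v_{7}  →  sig = ⟨2 | 2⟩

so the primitive-relation signature multiset is
{ ⟨2 | 0⟩ ×4,  ⟨2 | 1⟩ ×12,  ⟨2 | 2⟩ ×4 }


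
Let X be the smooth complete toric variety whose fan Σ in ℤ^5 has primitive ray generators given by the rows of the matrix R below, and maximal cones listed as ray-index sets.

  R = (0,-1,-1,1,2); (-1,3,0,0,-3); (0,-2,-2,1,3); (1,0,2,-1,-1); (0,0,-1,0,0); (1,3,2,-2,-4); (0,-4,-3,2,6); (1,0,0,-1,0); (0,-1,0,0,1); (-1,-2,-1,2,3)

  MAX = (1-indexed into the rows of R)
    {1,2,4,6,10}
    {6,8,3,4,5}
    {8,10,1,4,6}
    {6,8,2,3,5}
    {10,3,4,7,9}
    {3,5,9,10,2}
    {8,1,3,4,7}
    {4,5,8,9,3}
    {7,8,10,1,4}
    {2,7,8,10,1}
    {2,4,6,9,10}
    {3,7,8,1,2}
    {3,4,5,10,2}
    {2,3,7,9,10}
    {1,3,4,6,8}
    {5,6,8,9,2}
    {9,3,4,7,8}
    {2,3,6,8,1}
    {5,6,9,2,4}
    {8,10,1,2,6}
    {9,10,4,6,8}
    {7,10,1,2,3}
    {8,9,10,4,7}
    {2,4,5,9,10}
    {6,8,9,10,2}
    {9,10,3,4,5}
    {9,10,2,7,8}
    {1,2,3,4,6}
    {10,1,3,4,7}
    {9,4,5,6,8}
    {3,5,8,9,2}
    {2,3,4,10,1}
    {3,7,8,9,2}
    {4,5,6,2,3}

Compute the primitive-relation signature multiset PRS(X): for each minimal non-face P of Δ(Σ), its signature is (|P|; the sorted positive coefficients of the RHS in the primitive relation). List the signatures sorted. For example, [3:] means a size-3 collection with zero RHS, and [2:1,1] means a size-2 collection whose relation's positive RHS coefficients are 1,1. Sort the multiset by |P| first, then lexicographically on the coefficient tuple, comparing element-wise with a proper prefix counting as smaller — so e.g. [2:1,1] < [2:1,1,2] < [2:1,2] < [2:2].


12 minimal non-faces of Δ(Σ) (on 10 rays):

  P = {1,9}:  v_{1} + v_{9} = v_{8} + v_{10} — sig = [2:1,1]
  P = {6,7}:  v_{6} + v_{7} = v_{1} + v_{8} — sig = [2:1,1]
  P = {1,5}:  v_{1} + v_{5} = v_{2} + 2·v_{3} + v_{4} — sig = [2:1,1,2]
  P = {5,7}:  v_{5} + v_{7} = 2·v_{3} — sig = [2:2]
  P = {2,4,7}:  v_{2} + v_{4} + v_{7} = v_{1} — sig = [3:1]
  P = {2,4,8}:  v_{2} + v_{4} + v_{8} = v_{6} — sig = [3:1]
  P = {3,6,9}:  v_{3} + v_{6} + v_{9} = v_{8} — sig = [3:1]
  P = {3,6,10}:  v_{3} + v_{6} + v_{10} = v_{1} — sig = [3:1]
  P = {3,8,10}:  v_{3} + v_{8} + v_{10} = v_{7} — sig = [3:1]
  P = {5,8,10}:  v_{5} + v_{8} + v_{10} = v_{3} — sig = [3:1]
  P = {5,6,10}:  v_{5} + v_{6} + v_{10} = v_{2} + v_{3} + v_{4} — sig = [3:1,1,1]
  P = {2,3,4,9}:  v_{2} + v_{3} + v_{4} + v_{9} = 0 — sig = [4:]

so the primitive-relation signature multiset is
    |P|=2: 4 collections, coeffs (1,1), (1,1), (1,1,2), (2)
    |P|=3: 7 collections, coeffs (1), (1), (1), (1), (1), (1), (1,1,1)
    |P|=4: 1 collection, coeffs ()


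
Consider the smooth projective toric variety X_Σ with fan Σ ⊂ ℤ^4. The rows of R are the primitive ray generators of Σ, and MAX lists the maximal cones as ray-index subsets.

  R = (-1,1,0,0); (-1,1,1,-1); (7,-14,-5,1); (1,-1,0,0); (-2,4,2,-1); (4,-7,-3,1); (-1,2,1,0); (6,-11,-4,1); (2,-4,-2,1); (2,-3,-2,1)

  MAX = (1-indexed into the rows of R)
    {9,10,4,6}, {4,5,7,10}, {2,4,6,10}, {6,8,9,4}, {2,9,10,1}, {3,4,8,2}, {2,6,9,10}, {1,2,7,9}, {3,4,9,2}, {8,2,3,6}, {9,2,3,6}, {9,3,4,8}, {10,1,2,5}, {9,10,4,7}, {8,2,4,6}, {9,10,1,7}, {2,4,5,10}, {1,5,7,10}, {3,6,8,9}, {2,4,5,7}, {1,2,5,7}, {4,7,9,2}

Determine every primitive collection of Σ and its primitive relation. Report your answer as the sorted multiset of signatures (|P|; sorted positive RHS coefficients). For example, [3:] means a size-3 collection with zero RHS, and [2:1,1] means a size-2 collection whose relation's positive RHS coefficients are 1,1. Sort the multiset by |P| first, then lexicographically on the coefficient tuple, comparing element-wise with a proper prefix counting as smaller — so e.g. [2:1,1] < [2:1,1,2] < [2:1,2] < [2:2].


18 collections generate NE(X_Σ); each relation:

  P = {1,4}:  v_{1} + v_{4} = 0  so sig = [2:]
  P = {5,9}:  v_{5} + v_{9} = 0  so sig = [2:]
  P = {3,5}:  v_{3} + v_{5} = v_{2} + v_{8}  so sig = [2:1,1]
  P = {6,7}:  v_{6} + v_{7} = v_{4} + v_{9}  so sig = [2:1,1]
  P = {1,6}:  v_{1} + v_{6} = v_{2} + v_{9} + v_{10}  so sig = [2:1,1,1]
  P = {1,8}:  v_{1} + v_{8} = v_{2} + v_{6} + v_{9}  so sig = [2:1,1,1]
  P = {5,6}:  v_{5} + v_{6} = v_{2} + v_{4} + v_{10}  so sig = [2:1,1,1]
  P = {5,8}:  v_{5} + v_{8} = v_{2} + v_{4} + v_{6}  so sig = [2:1,1,1]
  P = {3,10}:  v_{3} + v_{10} = v_{2} + 2·v_{6} + v_{9}  so sig = [2:1,1,2]
  P = {1,3}:  v_{1} + v_{3} = 2·v_{2} + v_{6} + 2·v_{9}  so sig = [2:1,2,2]
  P = {7,8}:  v_{7} + v_{8} = v_{2} + 2·v_{4} + 2·v_{9}  so sig = [2:1,2,2]
  P = {8,10}:  v_{8} + v_{10} = 2·v_{6}  so sig = [2:2]
  P = {3,7}:  v_{3} + v_{7} = 2·v_{2} + 2·v_{4} + 3·v_{9}  so sig = [2:2,2,3]
  P = {2,7,10}:  v_{2} + v_{7} + v_{10} = 0  so sig = [3:]
  P = {2,8,9}:  v_{2} + v_{8} + v_{9} = v_{3}  so sig = [3:1]
  P = {3,4,6}:  v_{3} + v_{4} + v_{6} = 2·v_{8}  so sig = [3:2]
  P = {2,4,6,9}:  v_{2} + v_{4} + v_{6} + v_{9} = v_{8}  so sig = [4:1]
  P = {2,4,9,10}:  v_{2} + v_{4} + v_{9} + v_{10} = v_{6}  so sig = [4:1]

so the primitive-relation signature multiset is
    [2:]
    [2:]
    [2:1,1]
    [2:1,1]
    [2:1,1,1]
    [2:1,1,1]
    [2:1,1,1]
    [2:1,1,1]
    [2:1,1,2]
    [2:1,2,2]
    [2:1,2,2]
    [2:2]
    [2:2,2,3]
    [3:]
    [3:1]
    [3:2]
    [4:1]
    [4:1]


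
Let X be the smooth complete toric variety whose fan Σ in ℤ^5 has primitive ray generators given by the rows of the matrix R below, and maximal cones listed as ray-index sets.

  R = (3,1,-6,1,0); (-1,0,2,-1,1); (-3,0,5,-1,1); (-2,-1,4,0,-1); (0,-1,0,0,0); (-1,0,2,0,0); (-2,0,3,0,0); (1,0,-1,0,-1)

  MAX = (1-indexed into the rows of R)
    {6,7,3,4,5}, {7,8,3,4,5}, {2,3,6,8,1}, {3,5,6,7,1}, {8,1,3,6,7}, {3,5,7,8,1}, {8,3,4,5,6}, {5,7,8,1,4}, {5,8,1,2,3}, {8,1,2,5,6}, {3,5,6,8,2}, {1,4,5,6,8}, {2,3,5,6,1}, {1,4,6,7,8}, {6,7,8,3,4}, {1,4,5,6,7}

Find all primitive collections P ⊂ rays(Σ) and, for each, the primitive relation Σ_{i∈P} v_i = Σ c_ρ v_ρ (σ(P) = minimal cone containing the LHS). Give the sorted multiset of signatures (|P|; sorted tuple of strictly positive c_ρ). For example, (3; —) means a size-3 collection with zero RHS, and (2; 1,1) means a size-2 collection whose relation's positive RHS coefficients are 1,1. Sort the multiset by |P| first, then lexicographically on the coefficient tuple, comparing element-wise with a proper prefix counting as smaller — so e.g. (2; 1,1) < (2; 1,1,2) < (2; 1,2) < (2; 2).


Minimal non-faces — 5 found among 8 rays, 16 max cones:

  • {2,7}:  v_{2} + v_{7} = v_{3}  ⟹  sig = (2; 1)
  • {2,4}:  v_{2} + v_{4} = v_{3} + v_{5} + v_{6} + v_{8}  ⟹  sig = (2; 1,1,1,1)
  • {1,3,4}:  v_{1} + v_{3} + v_{4} = v_{7}  ⟹  sig = (3; 1)
  • {5,6,7,8}:  v_{5} + v_{6} + v_{7} + v_{8} = v_{4}  ⟹  sig = (4; 1)
  • {1,3,5,6,8}:  v_{1} + v_{3} + v_{5} + v_{6} + v_{8} = 0  ⟹  sig = (5; —)

Hence PRS(X_Σ) =
{ (2; 1),  (2; 1,1,1,1),  (3; 1),  (4; 1),  (5; —) }


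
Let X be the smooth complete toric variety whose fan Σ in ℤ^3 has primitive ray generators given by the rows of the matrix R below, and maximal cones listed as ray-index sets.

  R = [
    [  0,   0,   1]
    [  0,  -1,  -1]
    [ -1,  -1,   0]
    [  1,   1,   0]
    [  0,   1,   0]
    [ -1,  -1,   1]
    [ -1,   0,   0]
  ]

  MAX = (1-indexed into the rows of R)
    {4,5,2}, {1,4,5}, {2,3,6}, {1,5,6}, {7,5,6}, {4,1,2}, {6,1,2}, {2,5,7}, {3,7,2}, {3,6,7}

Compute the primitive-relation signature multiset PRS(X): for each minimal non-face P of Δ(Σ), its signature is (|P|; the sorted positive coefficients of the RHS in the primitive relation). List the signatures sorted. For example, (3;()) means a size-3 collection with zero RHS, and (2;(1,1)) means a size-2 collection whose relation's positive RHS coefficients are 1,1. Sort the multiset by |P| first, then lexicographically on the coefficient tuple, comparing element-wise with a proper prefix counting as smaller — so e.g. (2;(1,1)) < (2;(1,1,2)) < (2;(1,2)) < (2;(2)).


9 collections generate NE(X_Σ); each relation:

  • {3,4}:  v_{3} + v_{4} = 0 — sig = (2;())
  • {1,3}:  v_{1} + v_{3} = v_{6} — sig = (2;(1))
  • {3,5}:  v_{3} + v_{5} = v_{7} — sig = (2;(1))
  • {4,6}:  v_{4} + v_{6} = v_{1} — sig = (2;(1))
  • {4,7}:  v_{4} + v_{7} = v_{5} — sig = (2;(1))
  • {1,7}:  v_{1} + v_{7} = v_{5} + v_{6} — sig = (2;(1,1))
  • {1,2,5}:  v_{1} + v_{2} + v_{5} = 0 — sig = (3;())
  • {2,5,6}:  v_{2} + v_{5} + v_{6} = v_{3} — sig = (3;(1))
  • {2,6,7}:  v_{2} + v_{6} + v_{7} = 2·v_{3} — sig = (3;(2))

Signatures (|P|; sorted positive RHS coefficients), sorted:
[(2;()), (2;(1)), (2;(1)), (2;(1)), (2;(1)), (2;(1,1)), (3;()), (3;(1)), (3;(2))]


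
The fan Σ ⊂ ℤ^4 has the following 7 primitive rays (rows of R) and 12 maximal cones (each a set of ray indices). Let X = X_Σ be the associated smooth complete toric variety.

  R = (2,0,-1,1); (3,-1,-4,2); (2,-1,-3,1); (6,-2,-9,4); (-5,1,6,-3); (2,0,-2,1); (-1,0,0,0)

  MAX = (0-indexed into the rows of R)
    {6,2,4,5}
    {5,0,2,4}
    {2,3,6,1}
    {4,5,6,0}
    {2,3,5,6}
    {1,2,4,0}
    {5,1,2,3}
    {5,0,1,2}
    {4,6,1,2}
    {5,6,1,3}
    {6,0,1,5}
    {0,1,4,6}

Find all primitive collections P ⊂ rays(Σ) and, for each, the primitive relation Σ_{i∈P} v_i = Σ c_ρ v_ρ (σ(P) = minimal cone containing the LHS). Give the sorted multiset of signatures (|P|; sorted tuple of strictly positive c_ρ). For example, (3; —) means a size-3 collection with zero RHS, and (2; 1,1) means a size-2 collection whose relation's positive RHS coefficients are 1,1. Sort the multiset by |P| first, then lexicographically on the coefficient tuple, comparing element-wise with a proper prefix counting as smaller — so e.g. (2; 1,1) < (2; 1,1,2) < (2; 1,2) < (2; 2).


5 minimal non-faces of Δ(Σ) (on 7 rays):

  • {3,4}:  v_{3} + v_{4} = v_{2} + v_{6} — sig = (2; 1,1)
  • {0,3}:  v_{0} + v_{3} = 2·v_{1} + v_{5} — sig = (2; 1,2)
  • {1,4,5}:  v_{1} + v_{4} + v_{5} = 0 — sig = (3; —)
  • {0,2,6}:  v_{0} + v_{2} + v_{6} = v_{1} — sig = (3; 1)
  • {1,2,5,6}:  v_{1} + v_{2} + v_{5} + v_{6} = v_{3} — sig = (4; 1)

Sorted signature multiset PRS(X):
[(2; 1,1), (2; 1,2), (3; —), (3; 1), (4; 1)]


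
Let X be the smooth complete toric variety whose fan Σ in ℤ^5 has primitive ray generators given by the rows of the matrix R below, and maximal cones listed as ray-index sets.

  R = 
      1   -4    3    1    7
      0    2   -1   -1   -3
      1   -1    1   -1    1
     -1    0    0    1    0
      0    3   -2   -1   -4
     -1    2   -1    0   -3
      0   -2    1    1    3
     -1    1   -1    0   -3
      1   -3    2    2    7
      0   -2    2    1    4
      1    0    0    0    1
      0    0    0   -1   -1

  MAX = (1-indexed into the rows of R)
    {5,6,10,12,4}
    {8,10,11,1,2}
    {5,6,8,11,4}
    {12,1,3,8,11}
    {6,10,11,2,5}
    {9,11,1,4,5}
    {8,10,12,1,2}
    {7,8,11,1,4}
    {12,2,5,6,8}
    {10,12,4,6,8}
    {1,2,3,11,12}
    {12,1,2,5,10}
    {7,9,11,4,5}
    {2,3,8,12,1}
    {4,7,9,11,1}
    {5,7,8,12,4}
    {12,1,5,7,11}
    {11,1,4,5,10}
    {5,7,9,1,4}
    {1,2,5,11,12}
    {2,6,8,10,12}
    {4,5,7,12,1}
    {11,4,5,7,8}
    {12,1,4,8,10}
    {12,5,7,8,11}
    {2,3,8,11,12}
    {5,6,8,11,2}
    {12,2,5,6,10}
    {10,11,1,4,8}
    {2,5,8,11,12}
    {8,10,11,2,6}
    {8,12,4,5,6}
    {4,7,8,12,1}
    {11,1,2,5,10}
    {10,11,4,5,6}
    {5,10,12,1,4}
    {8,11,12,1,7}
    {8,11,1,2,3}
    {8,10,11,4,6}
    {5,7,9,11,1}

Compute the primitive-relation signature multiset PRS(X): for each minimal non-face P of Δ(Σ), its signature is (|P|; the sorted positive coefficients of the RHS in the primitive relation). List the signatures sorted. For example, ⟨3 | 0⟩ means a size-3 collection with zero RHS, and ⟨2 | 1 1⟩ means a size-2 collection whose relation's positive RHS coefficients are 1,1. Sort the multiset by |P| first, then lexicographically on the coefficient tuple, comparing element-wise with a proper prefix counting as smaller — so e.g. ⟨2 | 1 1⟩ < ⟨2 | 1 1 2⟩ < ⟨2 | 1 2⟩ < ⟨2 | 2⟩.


23 collections generate NE(X_Σ); each relation:

  • {2,7}:  v_{2} + v_{7} = 0  ⟹  sig = ⟨2 | 0⟩
  • {1,6}:  v_{1} + v_{6} = v_{10}  ⟹  sig = ⟨2 | 1⟩
  • {2,4}:  v_{2} + v_{4} = v_{6}  ⟹  sig = ⟨2 | 1⟩
  • {6,7}:  v_{6} + v_{7} = v_{4}  ⟹  sig = ⟨2 | 1⟩
  • {3,9}:  v_{3} + v_{9} = v_{1} + v_{11}  ⟹  sig = ⟨2 | 1 1⟩
  • {7,10}:  v_{7} + v_{10} = v_{1} + v_{4}  ⟹  sig = ⟨2 | 1 1⟩
  • {3,4}:  v_{3} + v_{4} = v_{1} + v_{2} + v_{8}  ⟹  sig = ⟨2 | 1 1 1⟩
  • {3,5}:  v_{3} + v_{5} = v_{2} + v_{11} + v_{12}  ⟹  sig = ⟨2 | 1 1 1⟩
  • {8,9}:  v_{8} + v_{9} = v_{4} + v_{7} + v_{11}  ⟹  sig = ⟨2 | 1 1 1⟩
  • {9,12}:  v_{9} + v_{12} = v_{1} + v_{5} + v_{7}  ⟹  sig = ⟨2 | 1 1 1⟩
  • {2,9}:  v_{2} + v_{9} = v_{1} + v_{4} + v_{5} + v_{11}  ⟹  sig = ⟨2 | 1 1 1 1⟩
  • {3,7}:  v_{3} + v_{7} = v_{1} + v_{8} + v_{11} + v_{12}  ⟹  sig = ⟨2 | 1 1 1 1⟩
  • {6,9}:  v_{6} + v_{9} = v_{1} + 2·v_{4} + v_{5} + v_{11}  ⟹  sig = ⟨2 | 1 1 1 2⟩
  • {3,6}:  v_{3} + v_{6} = v_{1} + 2·v_{2} + v_{8}  ⟹  sig = ⟨2 | 1 1 2⟩
  • {9,10}:  v_{9} + v_{10} = 2·v_{1} + 2·v_{4} + v_{5} + v_{11}  ⟹  sig = ⟨2 | 1 1 2 2⟩
  • {3,10}:  v_{3} + v_{10} = 2·v_{1} + 2·v_{2} + v_{8}  ⟹  sig = ⟨2 | 1 2 2⟩
  • {1,5,8}:  v_{1} + v_{5} + v_{8} = 0  ⟹  sig = ⟨3 | 0⟩
  • {4,11,12}:  v_{4} + v_{11} + v_{12} = 0  ⟹  sig = ⟨3 | 0⟩
  • {5,8,10}:  v_{5} + v_{8} + v_{10} = v_{6}  ⟹  sig = ⟨3 | 1⟩
  • {6,11,12}:  v_{6} + v_{11} + v_{12} = v_{2}  ⟹  sig = ⟨3 | 1⟩
  • {10,11,12}:  v_{10} + v_{11} + v_{12} = v_{1} + v_{2}  ⟹  sig = ⟨3 | 1 1⟩
  • {1,2,8,11,12}:  v_{1} + v_{2} + v_{8} + v_{11} + v_{12} = v_{3}  ⟹  sig = ⟨5 | 1⟩
  • {1,4,5,7,11}:  v_{1} + v_{4} + v_{5} + v_{7} + v_{11} = v_{9}  ⟹  sig = ⟨5 | 1⟩

so the primitive-relation signature multiset is
    ⟨2 | 0⟩
    ⟨2 | 1⟩
    ⟨2 | 1⟩
    ⟨2 | 1⟩
    ⟨2 | 1 1⟩
    ⟨2 | 1 1⟩
    ⟨2 | 1 1 1⟩
    ⟨2 | 1 1 1⟩
    ⟨2 | 1 1 1⟩
    ⟨2 | 1 1 1⟩
    ⟨2 | 1 1 1 1⟩
    ⟨2 | 1 1 1 1⟩
    ⟨2 | 1 1 1 2⟩
    ⟨2 | 1 1 2⟩
    ⟨2 | 1 1 2 2⟩
    ⟨2 | 1 2 2⟩
    ⟨3 | 0⟩
    ⟨3 | 0⟩
    ⟨3 | 1⟩
    ⟨3 | 1⟩
    ⟨3 | 1 1⟩
    ⟨5 | 1⟩
    ⟨5 | 1⟩


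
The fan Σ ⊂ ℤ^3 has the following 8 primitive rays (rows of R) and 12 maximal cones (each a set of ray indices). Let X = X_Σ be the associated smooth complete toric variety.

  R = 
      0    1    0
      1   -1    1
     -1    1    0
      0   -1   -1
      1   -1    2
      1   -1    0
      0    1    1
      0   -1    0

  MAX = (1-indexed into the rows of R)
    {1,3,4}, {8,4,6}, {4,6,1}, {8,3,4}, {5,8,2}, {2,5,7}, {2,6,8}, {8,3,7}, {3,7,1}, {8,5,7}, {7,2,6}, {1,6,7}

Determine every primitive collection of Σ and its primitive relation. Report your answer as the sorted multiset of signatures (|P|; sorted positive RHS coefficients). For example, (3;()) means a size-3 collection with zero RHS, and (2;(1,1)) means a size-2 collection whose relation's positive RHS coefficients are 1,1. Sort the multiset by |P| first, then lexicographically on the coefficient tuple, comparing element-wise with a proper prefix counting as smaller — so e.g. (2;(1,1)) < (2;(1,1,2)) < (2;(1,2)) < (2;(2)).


12 collections generate NE(X_Σ); each relation:

  P = {1,8}:  v_{1} + v_{8} = 0  ⇒ sig = (2;())
  P = {3,6}:  v_{3} + v_{6} = 0  ⇒ sig = (2;())
  P = {4,7}:  v_{4} + v_{7} = 0  ⇒ sig = (2;())
  P = {1,2}:  v_{1} + v_{2} = v_{6} + v_{7}  ⇒ sig = (2;(1,1))
  P = {1,5}:  v_{1} + v_{5} = v_{2} + v_{7}  ⇒ sig = (2;(1,1))
  P = {2,3}:  v_{2} + v_{3} = v_{7} + v_{8}  ⇒ sig = (2;(1,1))
  P = {2,4}:  v_{2} + v_{4} = v_{6} + v_{8}  ⇒ sig = (2;(1,1))
  P = {4,5}:  v_{4} + v_{5} = v_{2} + v_{8}  ⇒ sig = (2;(1,1))
  P = {5,6}:  v_{5} + v_{6} = 2·v_{2}  ⇒ sig = (2;(2))
  P = {3,5}:  v_{3} + v_{5} = 2·v_{7} + 2·v_{8}  ⇒ sig = (2;(2,2))
  P = {2,7,8}:  v_{2} + v_{7} + v_{8} = v_{5}  ⇒ sig = (3;(1))
  P = {6,7,8}:  v_{6} + v_{7} + v_{8} = v_{2}  ⇒ sig = (3;(1))

Hence PRS(X_Σ) =
    |P|=2: 10 collections, coeffs (), (), (), (1,1), (1,1), (1,1), (1,1), (1,1), (2), (2,2)
    |P|=3: 2 collections, coeffs (1), (1)
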